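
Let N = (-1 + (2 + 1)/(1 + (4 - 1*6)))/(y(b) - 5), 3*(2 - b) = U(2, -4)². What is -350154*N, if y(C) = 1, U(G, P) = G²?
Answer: -350154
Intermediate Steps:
b = -10/3 (b = 2 - (2²)²/3 = 2 - ⅓*4² = 2 - ⅓*16 = 2 - 16/3 = -10/3 ≈ -3.3333)
N = 1 (N = (-1 + (2 + 1)/(1 + (4 - 1*6)))/(1 - 5) = (-1 + 3/(1 + (4 - 6)))/(-4) = (-1 + 3/(1 - 2))*(-¼) = (-1 + 3/(-1))*(-¼) = (-1 + 3*(-1))*(-¼) = (-1 - 3)*(-¼) = -4*(-¼) = 1)
-350154*N = -350154*1 = -350154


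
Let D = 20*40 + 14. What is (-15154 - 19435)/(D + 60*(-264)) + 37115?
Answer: 557724579/15026 ≈ 37117.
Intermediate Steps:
D = 814 (D = 800 + 14 = 814)
(-15154 - 19435)/(D + 60*(-264)) + 37115 = (-15154 - 19435)/(814 + 60*(-264)) + 37115 = -34589/(814 - 15840) + 37115 = -34589/(-15026) + 37115 = -34589*(-1/15026) + 37115 = 34589/15026 + 37115 = 557724579/15026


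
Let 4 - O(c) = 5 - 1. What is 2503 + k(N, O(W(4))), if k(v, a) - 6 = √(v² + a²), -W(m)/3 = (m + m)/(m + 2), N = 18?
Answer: 2527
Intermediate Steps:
W(m) = -6*m/(2 + m) (W(m) = -3*(m + m)/(m + 2) = -3*2*m/(2 + m) = -6*m/(2 + m))
O(c) = 0 (O(c) = 4 - (5 - 1) = 4 - 1*4 = 4 - 4 = 0)
k(v, a) = 6 + √(a² + v²) (k(v, a) = 6 + √(v² + a²) = 6 + √(a² + v²))
2503 + k(N, O(W(4))) = 2503 + (6 + √(0² + 18²)) = 2503 + (6 + √(0 + 324)) = 2503 + (6 + √324) = 2503 + (6 + 18) = 2503 + 24 = 2527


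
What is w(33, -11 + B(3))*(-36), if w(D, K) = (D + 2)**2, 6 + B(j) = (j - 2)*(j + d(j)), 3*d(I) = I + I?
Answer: -44100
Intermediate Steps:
d(I) = 2*I/3 (d(I) = (I + I)/3 = (2*I)/3 = 2*I/3)
B(j) = -6 + 5*j*(-2 + j)/3 (B(j) = -6 + (j - 2)*(j + 2*j/3) = -6 + (-2 + j)*(5*j/3) = -6 + 5*j*(-2 + j)/3)
w(D, K) = (2 + D)**2
w(33, -11 + B(3))*(-36) = (2 + 33)**2*(-36) = 35**2*(-36) = 1225*(-36) = -44100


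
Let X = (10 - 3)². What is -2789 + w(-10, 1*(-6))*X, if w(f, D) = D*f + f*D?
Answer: 3091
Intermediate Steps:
X = 49 (X = 7² = 49)
w(f, D) = 2*D*f (w(f, D) = D*f + D*f = 2*D*f)
-2789 + w(-10, 1*(-6))*X = -2789 + (2*(1*(-6))*(-10))*49 = -2789 + (2*(-6)*(-10))*49 = -2789 + 120*49 = -2789 + 5880 = 3091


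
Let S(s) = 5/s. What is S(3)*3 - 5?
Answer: 0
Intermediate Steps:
S(3)*3 - 5 = (5/3)*3 - 5 = 5 - 5 = 0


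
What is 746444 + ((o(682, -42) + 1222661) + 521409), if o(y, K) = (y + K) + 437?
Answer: 2491591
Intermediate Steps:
o(y, K) = 437 + K + y (o(y, K) = (K + y) + 437 = 437 + K + y)
746444 + ((o(682, -42) + 1222661) + 521409) = 746444 + (((437 - 42 + 682) + 1222661) + 521409) = 746444 + ((1077 + 1222661) + 521409) = 746444 + (1223738 + 521409) = 746444 + 1745147 = 2491591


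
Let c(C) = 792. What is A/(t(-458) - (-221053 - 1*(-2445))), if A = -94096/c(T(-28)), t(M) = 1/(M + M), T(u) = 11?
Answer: -10773992/19824247773 ≈ -0.00054348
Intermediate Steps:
t(M) = 1/(2*M)
A = -11762/99 (A = -94096/792 = -94096*1/792 = -11762/99 ≈ -118.81)
A/(t(-458) - (-221053 - 1*(-2445))) = -11762/(99*((½)/(-458) - (-221053 - 1*(-2445)))) = -11762/(99*((½)*(-1/458) - (-221053 + 2445))) = -11762/(99*(-1/916 - 1*(-218608))) = -11762/(99*(-1/916 + 218608)) = -11762/(99*200244927/916) = -11762/99*916/200244927 = -10773992/19824247773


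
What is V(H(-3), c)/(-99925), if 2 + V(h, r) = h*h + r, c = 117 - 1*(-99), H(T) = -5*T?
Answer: -439/99925 ≈ -0.0043933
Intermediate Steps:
c = 216 (c = 117 + 99 = 216)
V(h, r) = -2 + r + h² (V(h, r) = -2 + (h*h + r) = -2 + (h² + r) = -2 + (r + h²) = -2 + r + h²)
V(H(-3), c)/(-99925) = (-2 + 216 + (-5*(-3))²)/(-99925) = (-2 + 216 + 15²)*(-1/99925) = (-2 + 216 + 225)*(-1/99925) = 439*(-1/99925) = -439/99925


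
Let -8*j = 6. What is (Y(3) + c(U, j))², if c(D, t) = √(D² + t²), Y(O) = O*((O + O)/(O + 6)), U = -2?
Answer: 137/16 + √73 ≈ 17.107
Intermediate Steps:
Y(O) = 2*O²/(6 + O) (Y(O) = O*((2*O)/(6 + O)) = O*(2*O/(6 + O)) = 2*O²/(6 + O))
j = -¾ (j = -⅛*6 = -¾ ≈ -0.75000)
(Y(3) + c(U, j))² = (2*3²/(6 + 3) + √((-2)² + (-¾)²))² = (2*9/9 + √(4 + 9/16))² = (2*9*(⅑) + √(73/16))² = (2 + √73/4)²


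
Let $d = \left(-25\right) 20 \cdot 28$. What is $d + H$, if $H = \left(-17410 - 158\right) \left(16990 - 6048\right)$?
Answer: $-192243056$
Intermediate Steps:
$H = -192229056$ ($H = \left(-17568\right) 10942 = -192229056$)
$d = -14000$ ($d = \left(-500\right) 28 = -14000$)
$d + H = -14000 - 192229056 = -192243056$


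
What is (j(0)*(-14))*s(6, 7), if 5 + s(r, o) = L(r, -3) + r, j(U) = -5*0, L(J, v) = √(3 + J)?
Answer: 0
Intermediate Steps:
j(U) = 0
s(r, o) = -5 + r + √(3 + r) (s(r, o) = -5 + (√(3 + r) + r) = -5 + (r + √(3 + r)) = -5 + r + √(3 + r))
(j(0)*(-14))*s(6, 7) = (0*(-14))*(-5 + 6 + √(3 + 6)) = 0*(-5 + 6 + √9) = 0*(-5 + 6 + 3) = 0*4 = 0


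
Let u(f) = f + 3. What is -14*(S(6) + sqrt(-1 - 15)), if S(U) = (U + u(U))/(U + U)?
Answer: -35/2 - 56*I ≈ -17.5 - 56.0*I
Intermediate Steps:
u(f) = 3 + f
S(U) = (3 + 2*U)/(2*U) (S(U) = (U + (3 + U))/(U + U) = (3 + 2*U)/((2*U)) = (3 + 2*U)*(1/(2*U)) = (3 + 2*U)/(2*U))
-14*(S(6) + sqrt(-1 - 15)) = -14*((3/2 + 6)/6 + sqrt(-1 - 15)) = -14*((1/6)*(15/2) + sqrt(-16)) = -14*(5/4 + 4*I) = -35/2 - 56*I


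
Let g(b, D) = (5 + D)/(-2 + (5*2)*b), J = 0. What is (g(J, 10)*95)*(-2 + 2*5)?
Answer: -5700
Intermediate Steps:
g(b, D) = (5 + D)/(-2 + 10*b)
(g(J, 10)*95)*(-2 + 2*5) = (((5 + 10)/(2*(-1 + 5*0)))*95)*(-2 + 2*5) = (((½)*15/(-1 + 0))*95)*(-2 + 10) = (((½)*15/(-1))*95)*8 = (((½)*(-1)*15)*95)*8 = -15/2*95*8 = -1425/2*8 = -5700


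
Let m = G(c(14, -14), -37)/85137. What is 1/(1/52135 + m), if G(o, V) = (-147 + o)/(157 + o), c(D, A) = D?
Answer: 39947557455/401288 ≈ 99548.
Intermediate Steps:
G(o, V) = (-147 + o)/(157 + o)
m = -7/766233 (m = ((-147 + 14)/(157 + 14))/85137 = (-133/171)*(1/85137) = ((1/171)*(-133))*(1/85137) = -7/9*1/85137 = -7/766233 ≈ -9.1356e-6)
1/(1/52135 + m) = 1/(1/52135 - 7/766233) = 1/(401288/39947557455) = 39947557455/401288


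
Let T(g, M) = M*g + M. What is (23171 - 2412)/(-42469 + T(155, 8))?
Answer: -20759/41221 ≈ -0.50360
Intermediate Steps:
T(g, M) = M + M*g
(23171 - 2412)/(-42469 + T(155, 8)) = (23171 - 2412)/(-42469 + 8*(1 + 155)) = 20759/(-42469 + 8*156) = 20759/(-42469 + 1248) = 20759/(-41221) = 20759*(-1/41221) = -20759/41221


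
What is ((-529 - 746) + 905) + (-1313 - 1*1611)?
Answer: -3294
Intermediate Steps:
((-529 - 746) + 905) + (-1313 - 1*1611) = (-1275 + 905) + (-1313 - 1611) = -370 - 2924 = -3294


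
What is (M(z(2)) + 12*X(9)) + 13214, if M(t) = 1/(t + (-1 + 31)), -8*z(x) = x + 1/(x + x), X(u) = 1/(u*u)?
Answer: 113100182/8559 ≈ 13214.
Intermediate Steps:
X(u) = u⁻² (X(u) = 1/(u²) = u⁻²)
z(x) = -x/8 - 1/(16*x) (z(x) = -(x + 1/(x + x))/8 = -(x + 1/(2*x))/8 = -x/8 - 1/(16*x))
M(t) = 1/(30 + t) (M(t) = 1/(t + 30) = 1/(30 + t))
(M(z(2)) + 12*X(9)) + 13214 = (1/(30 + (-⅛*2 - 1/16/2)) + 12/9²) + 13214 = (1/(30 + (-¼ - 1/16*½)) + 12*(1/81)) + 13214 = (1/(30 + (-¼ - 1/32)) + 4/27) + 13214 = (1/(30 - 9/32) + 4/27) + 13214 = (1/(951/32) + 4/27) + 13214 = (32/951 + 4/27) + 13214 = 1556/8559 + 13214 = 113100182/8559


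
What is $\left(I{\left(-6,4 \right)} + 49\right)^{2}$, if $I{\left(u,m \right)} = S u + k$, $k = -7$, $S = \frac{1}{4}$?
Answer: $\frac{6561}{4} \approx 1640.3$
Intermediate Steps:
$S = \frac{1}{4} \approx 0.25$
$I{\left(u,m \right)} = -7 + \frac{u}{4}$ ($I{\left(u,m \right)} = \frac{u}{4} - 7 = -7 + \frac{u}{4}$)
$\left(I{\left(-6,4 \right)} + 49\right)^{2} = \left(\left(-7 + \frac{1}{4} \left(-6\right)\right) + 49\right)^{2} = \left(\left(-7 - \frac{3}{2}\right) + 49\right)^{2} = \left(- \frac{17}{2} + 49\right)^{2} = \left(\frac{81}{2}\right)^{2} = \frac{6561}{4}$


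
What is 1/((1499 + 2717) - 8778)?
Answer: -1/4562 ≈ -0.00021920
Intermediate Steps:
1/((1499 + 2717) - 8778) = 1/(4216 - 8778) = 1/(-4562) = -1/4562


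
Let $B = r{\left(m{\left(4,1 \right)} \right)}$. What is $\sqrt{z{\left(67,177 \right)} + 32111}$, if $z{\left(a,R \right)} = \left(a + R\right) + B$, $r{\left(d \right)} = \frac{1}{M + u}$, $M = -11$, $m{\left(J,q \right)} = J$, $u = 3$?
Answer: $\frac{\sqrt{517678}}{4} \approx 179.87$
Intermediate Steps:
$r{\left(d \right)} = - \frac{1}{8}$ ($r{\left(d \right)} = \frac{1}{-11 + 3} = \frac{1}{-8} = - \frac{1}{8}$)
$B = - \frac{1}{8} \approx -0.125$
$z{\left(a,R \right)} = - \frac{1}{8} + R + a$ ($z{\left(a,R \right)} = \left(a + R\right) - \frac{1}{8} = \left(R + a\right) - \frac{1}{8} = - \frac{1}{8} + R + a$)
$\sqrt{z{\left(67,177 \right)} + 32111} = \sqrt{\left(- \frac{1}{8} + 177 + 67\right) + 32111} = \sqrt{\frac{1951}{8} + 32111} = \sqrt{\frac{258839}{8}} = \frac{\sqrt{517678}}{4}$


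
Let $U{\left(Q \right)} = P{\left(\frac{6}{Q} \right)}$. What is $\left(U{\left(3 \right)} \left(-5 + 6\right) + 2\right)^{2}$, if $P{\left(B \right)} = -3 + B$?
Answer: $1$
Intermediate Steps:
$U{\left(Q \right)} = -3 + \frac{6}{Q}$
$\left(U{\left(3 \right)} \left(-5 + 6\right) + 2\right)^{2} = \left(\left(-3 + \frac{6}{3}\right) \left(-5 + 6\right) + 2\right)^{2} = \left(\left(-3 + 6 \cdot \frac{1}{3}\right) 1 + 2\right)^{2} = \left(\left(-3 + 2\right) 1 + 2\right)^{2} = \left(\left(-1\right) 1 + 2\right)^{2} = \left(-1 + 2\right)^{2} = 1^{2} = 1$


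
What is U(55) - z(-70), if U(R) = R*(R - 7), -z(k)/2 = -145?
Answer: 2350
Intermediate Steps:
z(k) = 290 (z(k) = -2*(-145) = 290)
U(R) = R*(-7 + R)
U(55) - z(-70) = 55*(-7 + 55) - 1*290 = 55*48 - 290 = 2640 - 290 = 2350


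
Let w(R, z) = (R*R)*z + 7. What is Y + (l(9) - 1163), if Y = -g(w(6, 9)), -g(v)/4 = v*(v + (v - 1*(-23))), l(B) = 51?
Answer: 905828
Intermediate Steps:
w(R, z) = 7 + z*R² (w(R, z) = R²*z + 7 = z*R² + 7 = 7 + z*R²)
g(v) = -4*v*(23 + 2*v) (g(v) = -4*v*(v + (v - 1*(-23))) = -4*v*(v + (v + 23)) = -4*v*(v + (23 + v)) = -4*v*(23 + 2*v))
Y = 906940 (Y = -(-4)*(7 + 9*6²)*(23 + 2*(7 + 9*6²)) = -(-4)*(7 + 9*36)*(23 + 2*(7 + 9*36)) = -(-4)*(7 + 324)*(23 + 2*(7 + 324)) = -(-4)*331*(23 + 2*331) = -(-4)*331*(23 + 662) = -(-4)*331*685 = -1*(-906940) = 906940)
Y + (l(9) - 1163) = 906940 + (51 - 1163) = 906940 - 1112 = 905828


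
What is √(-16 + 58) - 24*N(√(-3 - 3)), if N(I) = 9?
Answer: -216 + √42 ≈ -209.52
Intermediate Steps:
√(-16 + 58) - 24*N(√(-3 - 3)) = √(-16 + 58) - 24*9 = √42 - 216 = -216 + √42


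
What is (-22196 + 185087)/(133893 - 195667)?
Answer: -162891/61774 ≈ -2.6369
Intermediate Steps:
(-22196 + 185087)/(133893 - 195667) = 162891/(-61774) = 162891*(-1/61774) = -162891/61774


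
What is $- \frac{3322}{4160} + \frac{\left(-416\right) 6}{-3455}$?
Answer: $- \frac{21883}{287456} \approx -0.076126$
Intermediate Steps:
$- \frac{3322}{4160} + \frac{\left(-416\right) 6}{-3455} = \left(-3322\right) \frac{1}{4160} - - \frac{2496}{3455} = - \frac{1661}{2080} + \frac{2496}{3455} = - \frac{21883}{287456}$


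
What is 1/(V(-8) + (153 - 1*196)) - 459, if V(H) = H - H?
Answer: -19738/43 ≈ -459.02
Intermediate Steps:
V(H) = 0
1/(V(-8) + (153 - 1*196)) - 459 = 1/(0 + (153 - 1*196)) - 459 = 1/(0 + (153 - 196)) - 459 = 1/(0 - 43) - 459 = 1/(-43) - 459 = -1/43 - 459 = -19738/43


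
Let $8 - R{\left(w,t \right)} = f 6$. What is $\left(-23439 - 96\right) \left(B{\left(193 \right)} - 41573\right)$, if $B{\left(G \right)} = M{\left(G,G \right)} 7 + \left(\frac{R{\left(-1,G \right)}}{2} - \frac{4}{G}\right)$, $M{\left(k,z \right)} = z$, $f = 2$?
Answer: $\frac{182707759260}{193} \approx 9.4667 \cdot 10^{8}$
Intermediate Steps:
$R{\left(w,t \right)} = -4$ ($R{\left(w,t \right)} = 8 - 2 \cdot 6 = 8 - 12 = -4$)
$B{\left(G \right)} = -2 - \frac{4}{G} + 7 G$ ($B{\left(G \right)} = G 7 - \left(2 + \frac{4}{G}\right) = 7 G - \left(2 + \frac{4}{G}\right) = -2 - \frac{4}{G} + 7 G$)
$\left(-23439 - 96\right) \left(B{\left(193 \right)} - 41573\right) = \left(-23439 - 96\right) \left(\left(-2 - \frac{4}{193} + 7 \cdot 193\right) - 41573\right) = - 23535 \left(\left(-2 - \frac{4}{193} + 1351\right) - 41573\right) = - 23535 \left(\frac{260353}{193} - 41573\right) = \left(-23535\right) \left(- \frac{7763236}{193}\right) = \frac{182707759260}{193}$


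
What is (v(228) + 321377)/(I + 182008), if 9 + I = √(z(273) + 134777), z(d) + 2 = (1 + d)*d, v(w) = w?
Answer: 58531788395/33123426424 - 321605*√209577/33123426424 ≈ 1.7626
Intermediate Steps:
z(d) = -2 + d*(1 + d) (z(d) = -2 + (1 + d)*d = -2 + d*(1 + d))
I = -9 + √209577 (I = -9 + √((-2 + 273 + 273²) + 134777) = -9 + √((-2 + 273 + 74529) + 134777) = -9 + √(74800 + 134777) = -9 + √209577 ≈ 448.80)
(v(228) + 321377)/(I + 182008) = (228 + 321377)/((-9 + √209577) + 182008) = 321605/(181999 + √209577)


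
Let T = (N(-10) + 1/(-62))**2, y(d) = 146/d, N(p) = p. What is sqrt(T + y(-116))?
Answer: sqrt(320255207)/1798 ≈ 9.9531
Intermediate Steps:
T = 385641/3844 (T = (-10 + 1/(-62))**2 = (-10 - 1/62)**2 = (-621/62)**2 = 385641/3844 ≈ 100.32)
sqrt(T + y(-116)) = sqrt(385641/3844 + 146/(-116)) = sqrt(385641/3844 + 146*(-1/116)) = sqrt(385641/3844 - 73/58) = sqrt(11043283/111476) = sqrt(320255207)/1798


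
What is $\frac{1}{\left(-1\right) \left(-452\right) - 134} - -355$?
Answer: $\frac{112891}{318} \approx 355.0$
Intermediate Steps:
$\frac{1}{\left(-1\right) \left(-452\right) - 134} - -355 = \frac{1}{452 + \left(-153 + 19\right)} + 355 = \frac{1}{452 - 134} + 355 = \frac{1}{318} + 355 = \frac{112891}{318}$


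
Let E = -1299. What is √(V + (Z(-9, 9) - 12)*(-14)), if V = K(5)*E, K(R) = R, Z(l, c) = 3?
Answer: I*√6369 ≈ 79.806*I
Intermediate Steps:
V = -6495 (V = 5*(-1299) = -6495)
√(V + (Z(-9, 9) - 12)*(-14)) = √(-6495 + (3 - 12)*(-14)) = √(-6495 - 9*(-14)) = √(-6495 + 126) = √(-6369) = I*√6369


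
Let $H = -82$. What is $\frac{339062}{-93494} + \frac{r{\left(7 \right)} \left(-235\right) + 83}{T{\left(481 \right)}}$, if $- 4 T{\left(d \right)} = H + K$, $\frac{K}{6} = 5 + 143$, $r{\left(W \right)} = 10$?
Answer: $\frac{143629905}{18839041} \approx 7.6241$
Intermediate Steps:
$K = 888$ ($K = 6 \left(5 + 143\right) = 6 \cdot 148 = 888$)
$T{\left(d \right)} = - \frac{403}{2}$ ($T{\left(d \right)} = - \frac{-82 + 888}{4} = \left(- \frac{1}{4}\right) 806 = - \frac{403}{2}$)
$\frac{339062}{-93494} + \frac{r{\left(7 \right)} \left(-235\right) + 83}{T{\left(481 \right)}} = \frac{339062}{-93494} + \frac{10 \left(-235\right) + 83}{- \frac{403}{2}} = 339062 \left(- \frac{1}{93494}\right) + \left(-2350 + 83\right) \left(- \frac{2}{403}\right) = - \frac{169531}{46747} - - \frac{4534}{403} = - \frac{169531}{46747} + \frac{4534}{403} = \frac{143629905}{18839041}$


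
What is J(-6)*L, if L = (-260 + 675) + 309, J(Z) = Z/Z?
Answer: 724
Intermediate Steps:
J(Z) = 1
L = 724 (L = 415 + 309 = 724)
J(-6)*L = 1*724 = 724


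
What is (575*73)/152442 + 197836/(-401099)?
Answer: -13322384987/61144333758 ≈ -0.21788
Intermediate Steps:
(575*73)/152442 + 197836/(-401099) = 41975*(1/152442) + 197836*(-1/401099) = 41975/152442 - 197836/401099 = -13322384987/61144333758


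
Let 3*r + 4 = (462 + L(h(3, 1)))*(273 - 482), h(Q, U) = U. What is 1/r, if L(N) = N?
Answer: -1/32257 ≈ -3.1001e-5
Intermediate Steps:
r = -32257 (r = -4/3 + ((462 + 1)*(273 - 482))/3 = -4/3 + (463*(-209))/3 = -4/3 + (⅓)*(-96767) = -4/3 - 96767/3 = -32257)
1/r = 1/(-32257) = -1/32257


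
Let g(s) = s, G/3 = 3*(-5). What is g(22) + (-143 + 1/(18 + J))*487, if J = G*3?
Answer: -8145910/117 ≈ -69623.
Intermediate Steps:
G = -45 (G = 3*(3*(-5)) = 3*(-15) = -45)
J = -135 (J = -45*3 = -135)
g(22) + (-143 + 1/(18 + J))*487 = 22 + (-143 + 1/(18 - 135))*487 = 22 + (-143 + 1/(-117))*487 = 22 + (-143 - 1/117)*487 = 22 - 16732/117*487 = 22 - 8148484/117 = -8145910/117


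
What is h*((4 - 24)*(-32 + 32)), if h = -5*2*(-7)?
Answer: 0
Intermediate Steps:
h = 70 (h = -10*(-7) = 70)
h*((4 - 24)*(-32 + 32)) = 70*((4 - 24)*(-32 + 32)) = 70*(-20*0) = 70*0 = 0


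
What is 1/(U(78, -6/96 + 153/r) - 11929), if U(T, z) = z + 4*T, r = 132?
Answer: -176/2044399 ≈ -8.6089e-5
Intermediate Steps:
1/(U(78, -6/96 + 153/r) - 11929) = 1/(((-6/96 + 153/132) + 4*78) - 11929) = 1/(((-6*1/96 + 153*(1/132)) + 312) - 11929) = 1/(((-1/16 + 51/44) + 312) - 11929) = 1/((193/176 + 312) - 11929) = 1/(55105/176 - 11929) = 1/(-2044399/176) = -176/2044399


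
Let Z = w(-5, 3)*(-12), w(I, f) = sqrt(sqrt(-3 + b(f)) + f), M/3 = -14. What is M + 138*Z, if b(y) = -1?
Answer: -42 - 1656*sqrt(3 + 2*I) ≈ -3051.5 - 911.21*I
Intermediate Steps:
M = -42 (M = 3*(-14) = -42)
w(I, f) = sqrt(f + 2*I) (w(I, f) = sqrt(sqrt(-3 - 1) + f) = sqrt(sqrt(-4) + f) = sqrt(2*I + f) = sqrt(f + 2*I))
Z = -12*sqrt(3 + 2*I) (Z = sqrt(3 + 2*I)*(-12) = -12*sqrt(3 + 2*I) ≈ -21.808 - 6.603*I)
M + 138*Z = -42 + 138*(-12*sqrt(3 + 2*I)) = -42 - 1656*sqrt(3 + 2*I)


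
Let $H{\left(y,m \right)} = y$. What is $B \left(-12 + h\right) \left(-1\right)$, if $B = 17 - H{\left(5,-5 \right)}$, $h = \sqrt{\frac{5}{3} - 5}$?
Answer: $144 - 4 i \sqrt{30} \approx 144.0 - 21.909 i$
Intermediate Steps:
$h = \frac{i \sqrt{30}}{3}$ ($h = \sqrt{5 \cdot \frac{1}{3} - 5} = \sqrt{\frac{5}{3} - 5} = \sqrt{- \frac{10}{3}} = \frac{i \sqrt{30}}{3} \approx 1.8257 i$)
$B = 12$ ($B = 17 - 5 = 12$)
$B \left(-12 + h\right) \left(-1\right) = 12 \left(-12 + \frac{i \sqrt{30}}{3}\right) \left(-1\right) = 12 \left(12 - \frac{i \sqrt{30}}{3}\right) = 144 - 4 i \sqrt{30}$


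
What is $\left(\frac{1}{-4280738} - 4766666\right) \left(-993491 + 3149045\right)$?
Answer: $- \frac{21991876164144371493}{2140369} \approx -1.0275 \cdot 10^{13}$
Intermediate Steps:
$\left(\frac{1}{-4280738} - 4766666\right) \left(-993491 + 3149045\right) = \left(- \frac{1}{4280738} - 4766666\right) 2155554 = \left(- \frac{20404848279509}{4280738}\right) 2155554 = - \frac{21991876164144371493}{2140369}$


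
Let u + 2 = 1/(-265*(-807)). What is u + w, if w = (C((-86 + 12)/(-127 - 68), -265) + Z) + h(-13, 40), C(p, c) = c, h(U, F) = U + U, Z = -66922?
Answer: -14374263824/213855 ≈ -67215.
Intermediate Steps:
h(U, F) = 2*U
w = -67213 (w = (-265 - 66922) + 2*(-13) = -67187 - 26 = -67213)
u = -427709/213855 (u = -2 + 1/(-265*(-807)) = -2 + 1/213855 = -427709/213855 ≈ -2.0000)
u + w = -427709/213855 - 67213 = -14374263824/213855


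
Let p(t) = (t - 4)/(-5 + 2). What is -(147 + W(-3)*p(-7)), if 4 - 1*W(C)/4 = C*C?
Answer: -221/3 ≈ -73.667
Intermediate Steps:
W(C) = 16 - 4*C² (W(C) = 16 - 4*C*C = 16 - 4*C²)
p(t) = 4/3 - t/3 (p(t) = (-4 + t)/(-3) = (-4 + t)*(-⅓) = 4/3 - t/3)
-(147 + W(-3)*p(-7)) = -(147 + (16 - 4*(-3)²)*(4/3 - ⅓*(-7))) = -(147 + (16 - 4*9)*(4/3 + 7/3)) = -(147 + (16 - 36)*(11/3)) = -(147 - 20*11/3) = -(147 - 220/3) = -1*221/3 = -221/3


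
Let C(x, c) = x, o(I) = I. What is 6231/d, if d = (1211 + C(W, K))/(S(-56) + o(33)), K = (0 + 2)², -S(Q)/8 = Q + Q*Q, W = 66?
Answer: -153326217/1277 ≈ -1.2007e+5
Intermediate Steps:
S(Q) = -8*Q - 8*Q² (S(Q) = -8*(Q + Q*Q) = -8*(Q + Q²) = -8*Q - 8*Q²)
K = 4 (K = 2² = 4)
d = -1277/24607 (d = (1211 + 66)/(-8*(-56)*(1 - 56) + 33) = 1277/(-8*(-56)*(-55) + 33) = 1277/(-24640 + 33) = 1277/(-24607) = 1277*(-1/24607) = -1277/24607 ≈ -0.051896)
6231/d = 6231/(-1277/24607) = 6231*(-24607/1277) = -153326217/1277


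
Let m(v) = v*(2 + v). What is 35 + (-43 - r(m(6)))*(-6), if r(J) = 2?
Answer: 305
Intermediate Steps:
35 + (-43 - r(m(6)))*(-6) = 35 + (-43 - 1*2)*(-6) = 35 + (-43 - 2)*(-6) = 35 - 45*(-6) = 35 + 270 = 305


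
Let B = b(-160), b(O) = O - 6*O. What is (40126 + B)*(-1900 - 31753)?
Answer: -1377282678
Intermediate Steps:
b(O) = -5*O
B = 800 (B = -5*(-160) = 800)
(40126 + B)*(-1900 - 31753) = (40126 + 800)*(-1900 - 31753) = 40926*(-33653) = -1377282678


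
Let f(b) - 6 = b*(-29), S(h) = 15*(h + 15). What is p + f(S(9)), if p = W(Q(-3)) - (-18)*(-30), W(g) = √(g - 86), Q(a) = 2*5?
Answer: -10974 + 2*I*√19 ≈ -10974.0 + 8.7178*I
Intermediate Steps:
Q(a) = 10
S(h) = 225 + 15*h (S(h) = 15*(15 + h) = 225 + 15*h)
f(b) = 6 - 29*b (f(b) = 6 + b*(-29) = 6 - 29*b)
W(g) = √(-86 + g)
p = -540 + 2*I*√19 (p = √(-86 + 10) - (-18)*(-30) = √(-76) - 1*540 = 2*I*√19 - 540 = -540 + 2*I*√19 ≈ -540.0 + 8.7178*I)
p + f(S(9)) = (-540 + 2*I*√19) + (6 - 29*(225 + 15*9)) = (-540 + 2*I*√19) + (6 - 29*(225 + 135)) = (-540 + 2*I*√19) + (6 - 29*360) = (-540 + 2*I*√19) + (6 - 10440) = (-540 + 2*I*√19) - 10434 = -10974 + 2*I*√19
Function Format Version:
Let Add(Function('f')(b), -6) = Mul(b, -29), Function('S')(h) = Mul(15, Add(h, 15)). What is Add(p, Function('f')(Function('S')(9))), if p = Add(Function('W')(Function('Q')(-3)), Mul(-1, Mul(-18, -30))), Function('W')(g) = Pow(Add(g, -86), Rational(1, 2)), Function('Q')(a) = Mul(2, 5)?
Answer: Add(-10974, Mul(2, I, Pow(19, Rational(1, 2)))) ≈ Add(-10974., Mul(8.7178, I))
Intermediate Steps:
Function('Q')(a) = 10
Function('S')(h) = Add(225, Mul(15, h)) (Function('S')(h) = Mul(15, Add(15, h)) = Add(225, Mul(15, h)))
Function('f')(b) = Add(6, Mul(-29, b)) (Function('f')(b) = Add(6, Mul(b, -29)) = Add(6, Mul(-29, b)))
Function('W')(g) = Pow(Add(-86, g), Rational(1, 2))
p = Add(-540, Mul(2, I, Pow(19, Rational(1, 2)))) (p = Add(Pow(Add(-86, 10), Rational(1, 2)), Mul(-1, Mul(-18, -30))) = Add(Pow(-76, Rational(1, 2)), Mul(-1, 540)) = Add(Mul(2, I, Pow(19, Rational(1, 2))), -540) = Add(-540, Mul(2, I, Pow(19, Rational(1, 2)))) ≈ Add(-540.00, Mul(8.7178, I)))
Add(p, Function('f')(Function('S')(9))) = Add(Add(-540, Mul(2, I, Pow(19, Rational(1, 2)))), Add(6, Mul(-29, Add(225, Mul(15, 9))))) = Add(Add(-540, Mul(2, I, Pow(19, Rational(1, 2)))), Add(6, Mul(-29, Add(225, 135)))) = Add(Add(-540, Mul(2, I, Pow(19, Rational(1, 2)))), Add(6, Mul(-29, 360))) = Add(Add(-540, Mul(2, I, Pow(19, Rational(1, 2)))), Add(6, -10440)) = Add(Add(-540, Mul(2, I, Pow(19, Rational(1, 2)))), -10434) = Add(-10974, Mul(2, I, Pow(19, Rational(1, 2))))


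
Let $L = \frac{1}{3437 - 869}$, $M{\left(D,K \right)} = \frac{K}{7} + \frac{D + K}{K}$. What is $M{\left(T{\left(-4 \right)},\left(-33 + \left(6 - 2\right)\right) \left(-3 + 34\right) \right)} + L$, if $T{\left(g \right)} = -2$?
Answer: $- \frac{2059257499}{16160424} \approx -127.43$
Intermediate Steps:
$M{\left(D,K \right)} = \frac{K}{7} + \frac{D + K}{K}$ ($M{\left(D,K \right)} = K \frac{1}{7} + \frac{D + K}{K} = \frac{K}{7} + \frac{D + K}{K}$)
$L = \frac{1}{2568} \approx 0.00038941$
$M{\left(T{\left(-4 \right)},\left(-33 + \left(6 - 2\right)\right) \left(-3 + 34\right) \right)} + L = \left(1 + \frac{\left(-33 + \left(6 - 2\right)\right) \left(-3 + 34\right)}{7} - \frac{2}{\left(-33 + \left(6 - 2\right)\right) \left(-3 + 34\right)}\right) + \frac{1}{2568} = \left(1 + \frac{\left(-33 + 4\right) 31}{7} - \frac{2}{\left(-33 + 4\right) 31}\right) + \frac{1}{2568} = \left(1 + \frac{\left(-29\right) 31}{7} - \frac{2}{\left(-29\right) 31}\right) + \frac{1}{2568} = \left(1 + \frac{1}{7} \left(-899\right) - \frac{2}{-899}\right) + \frac{1}{2568} = \left(1 - \frac{899}{7} - - \frac{2}{899}\right) + \frac{1}{2568} = \left(1 - \frac{899}{7} + \frac{2}{899}\right) + \frac{1}{2568} = - \frac{801894}{6293} + \frac{1}{2568} = - \frac{2059257499}{16160424}$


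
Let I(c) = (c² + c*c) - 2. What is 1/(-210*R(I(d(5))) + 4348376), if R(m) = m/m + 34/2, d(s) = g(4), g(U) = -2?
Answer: 1/4344596 ≈ 2.3017e-7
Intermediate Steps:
d(s) = -2
I(c) = -2 + 2*c² (I(c) = (c² + c²) - 2 = 2*c² - 2 = -2 + 2*c²)
R(m) = 18 (R(m) = 1 + 34*(½) = 1 + 17 = 18)
1/(-210*R(I(d(5))) + 4348376) = 1/(-210*18 + 4348376) = 1/(-3780 + 4348376) = 1/4344596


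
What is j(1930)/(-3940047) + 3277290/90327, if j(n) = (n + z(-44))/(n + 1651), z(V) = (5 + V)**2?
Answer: 15413431569909851/424817163815463 ≈ 36.283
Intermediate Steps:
j(n) = (1521 + n)/(1651 + n) (j(n) = (n + (5 - 44)**2)/(n + 1651) = (n + (-39)**2)/(1651 + n) = (n + 1521)/(1651 + n) = (1521 + n)/(1651 + n))
j(1930)/(-3940047) + 3277290/90327 = ((1521 + 1930)/(1651 + 1930))/(-3940047) + 3277290/90327 = (3451/3581)*(-1/3940047) + 3277290*(1/90327) = ((1/3581)*3451)*(-1/3940047) + 1092430/30109 = (3451/3581)*(-1/3940047) + 1092430/30109 = -3451/14109308307 + 1092430/30109 = 15413431569909851/424817163815463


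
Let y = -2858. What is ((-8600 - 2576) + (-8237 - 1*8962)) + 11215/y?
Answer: -81106965/2858 ≈ -28379.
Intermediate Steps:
((-8600 - 2576) + (-8237 - 1*8962)) + 11215/y = ((-8600 - 2576) + (-8237 - 1*8962)) + 11215/(-2858) = (-11176 + (-8237 - 8962)) + 11215*(-1/2858) = (-11176 - 17199) - 11215/2858 = -28375 - 11215/2858 = -81106965/2858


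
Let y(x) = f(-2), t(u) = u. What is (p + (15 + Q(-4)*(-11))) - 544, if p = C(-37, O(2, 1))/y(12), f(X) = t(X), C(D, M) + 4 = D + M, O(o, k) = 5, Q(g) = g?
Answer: -467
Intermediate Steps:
C(D, M) = -4 + D + M (C(D, M) = -4 + (D + M) = -4 + D + M)
f(X) = X
y(x) = -2
p = 18 (p = (-4 - 37 + 5)/(-2) = -36*(-½) = 18)
(p + (15 + Q(-4)*(-11))) - 544 = (18 + (15 - 4*(-11))) - 544 = (18 + (15 + 44)) - 544 = (18 + 59) - 544 = 77 - 544 = -467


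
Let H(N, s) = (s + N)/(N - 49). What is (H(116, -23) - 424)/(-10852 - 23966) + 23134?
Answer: 7709594617/333258 ≈ 23134.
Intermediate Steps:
H(N, s) = (N + s)/(-49 + N)
(H(116, -23) - 424)/(-10852 - 23966) + 23134 = ((116 - 23)/(-49 + 116) - 424)/(-10852 - 23966) + 23134 = (93/67 - 424)/(-34818) + 23134 = ((1/67)*93 - 424)*(-1/34818) + 23134 = (93/67 - 424)*(-1/34818) + 23134 = -28315/67*(-1/34818) + 23134 = 4045/333258 + 23134 = 7709594617/333258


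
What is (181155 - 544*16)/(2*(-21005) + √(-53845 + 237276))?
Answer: -7244666510/1764656669 - 172451*√183431/1764656669 ≈ -4.1473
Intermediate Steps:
(181155 - 544*16)/(2*(-21005) + √(-53845 + 237276)) = (181155 - 8704)/(-42010 + √183431) = 172451/(-42010 + √183431)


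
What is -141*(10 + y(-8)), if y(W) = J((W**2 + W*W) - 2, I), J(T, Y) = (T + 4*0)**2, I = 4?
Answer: -2239926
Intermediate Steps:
J(T, Y) = T**2 (J(T, Y) = (T + 0)**2 = T**2)
y(W) = (-2 + 2*W**2)**2 (y(W) = ((W**2 + W*W) - 2)**2 = ((W**2 + W**2) - 2)**2 = (2*W**2 - 2)**2 = (-2 + 2*W**2)**2)
-141*(10 + y(-8)) = -141*(10 + 4*(-1 + (-8)**2)**2) = -141*(10 + 4*(-1 + 64)**2) = -141*(10 + 4*63**2) = -141*(10 + 4*3969) = -141*(10 + 15876) = -141*15886 = -2239926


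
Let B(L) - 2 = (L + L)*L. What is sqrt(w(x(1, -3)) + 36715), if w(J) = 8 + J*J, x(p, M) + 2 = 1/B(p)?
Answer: sqrt(587617)/4 ≈ 191.64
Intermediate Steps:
B(L) = 2 + 2*L**2 (B(L) = 2 + (L + L)*L = 2 + (2*L)*L = 2 + 2*L**2)
x(p, M) = -2 + 1/(2 + 2*p**2)
w(J) = 8 + J**2
sqrt(w(x(1, -3)) + 36715) = sqrt((8 + ((-3 - 4*1**2)/(2*(1 + 1**2)))**2) + 36715) = sqrt((8 + ((-3 - 4*1)/(2*(1 + 1)))**2) + 36715) = sqrt((8 + ((1/2)*(-3 - 4)/2)**2) + 36715) = sqrt((8 + ((1/2)*(1/2)*(-7))**2) + 36715) = sqrt((8 + (-7/4)**2) + 36715) = sqrt((8 + 49/16) + 36715) = sqrt(177/16 + 36715) = sqrt(587617/16) = sqrt(587617)/4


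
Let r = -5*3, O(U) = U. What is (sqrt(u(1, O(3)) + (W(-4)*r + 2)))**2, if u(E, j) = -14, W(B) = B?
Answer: 48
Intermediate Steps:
r = -15
(sqrt(u(1, O(3)) + (W(-4)*r + 2)))**2 = (sqrt(-14 + (-4*(-15) + 2)))**2 = (sqrt(-14 + (60 + 2)))**2 = (sqrt(-14 + 62))**2 = (sqrt(48))**2 = (4*sqrt(3))**2 = 48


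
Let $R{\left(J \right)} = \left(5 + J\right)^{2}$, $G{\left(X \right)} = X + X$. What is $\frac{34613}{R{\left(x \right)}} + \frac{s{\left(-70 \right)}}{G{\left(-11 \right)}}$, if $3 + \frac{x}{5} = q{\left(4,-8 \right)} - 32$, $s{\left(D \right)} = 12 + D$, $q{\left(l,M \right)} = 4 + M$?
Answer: $\frac{1427643}{397100} \approx 3.5952$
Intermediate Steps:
$G{\left(X \right)} = 2 X$
$x = -195$ ($x = -15 + 5 \left(\left(4 - 8\right) - 32\right) = -15 + 5 \left(-4 - 32\right) = -15 + 5 \left(-36\right) = -15 - 180 = -195$)
$\frac{34613}{R{\left(x \right)}} + \frac{s{\left(-70 \right)}}{G{\left(-11 \right)}} = \frac{34613}{\left(5 - 195\right)^{2}} + \frac{12 - 70}{2 \left(-11\right)} = \frac{34613}{\left(-190\right)^{2}} - \frac{58}{-22} = \frac{34613}{36100} - - \frac{29}{11} = 34613 \cdot \frac{1}{36100} + \frac{29}{11} = \frac{34613}{36100} + \frac{29}{11} = \frac{1427643}{397100}$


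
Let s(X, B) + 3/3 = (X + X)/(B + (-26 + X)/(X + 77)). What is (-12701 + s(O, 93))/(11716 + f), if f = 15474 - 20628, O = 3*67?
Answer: -165254301/85401149 ≈ -1.9350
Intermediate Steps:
O = 201
s(X, B) = -1 + 2*X/(B + (-26 + X)/(77 + X)) (s(X, B) = -1 + (X + X)/(B + (-26 + X)/(X + 77)) = -1 + (2*X)/(B + (-26 + X)/(77 + X)) = -1 + 2*X/(B + (-26 + X)/(77 + X)))
f = -5154
(-12701 + s(O, 93))/(11716 + f) = (-12701 + (26 - 77*93 + 2*201² + 153*201 - 1*93*201)/(-26 + 201 + 77*93 + 93*201))/(11716 - 5154) = (-12701 + (26 - 7161 + 2*40401 + 30753 - 18693)/(-26 + 201 + 7161 + 18693))/6562 = (-12701 + (26 - 7161 + 80802 + 30753 - 18693)/26029)*(1/6562) = (-12701 + (1/26029)*85727)*(1/6562) = (-12701 + 85727/26029)*(1/6562) = -330508602/26029*1/6562 = -165254301/85401149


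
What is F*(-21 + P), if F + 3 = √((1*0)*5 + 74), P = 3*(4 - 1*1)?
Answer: 36 - 12*√74 ≈ -67.228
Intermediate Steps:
P = 9 (P = 3*(4 - 1) = 3*3 = 9)
F = -3 + √74 (F = -3 + √((1*0)*5 + 74) = -3 + √(0*5 + 74) = -3 + √(0 + 74) = -3 + √74 ≈ 5.6023)
F*(-21 + P) = (-3 + √74)*(-21 + 9) = (-3 + √74)*(-12) = 36 - 12*√74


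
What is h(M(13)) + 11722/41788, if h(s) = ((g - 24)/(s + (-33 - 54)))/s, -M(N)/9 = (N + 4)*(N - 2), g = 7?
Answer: 256750534/915313905 ≈ 0.28051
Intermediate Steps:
M(N) = -9*(-2 + N)*(4 + N) (M(N) = -9*(N + 4)*(N - 2) = -9*(4 + N)*(-2 + N) = -9*(-2 + N)*(4 + N))
h(s) = -17/(s*(-87 + s)) (h(s) = ((7 - 24)/(s + (-33 - 54)))/s = (-17/(s - 87))/s = (-17/(-87 + s))/s = -17/(s*(-87 + s)))
h(M(13)) + 11722/41788 = -17/((72 - 18*13 - 9*13²)*(-87 + (72 - 18*13 - 9*13²))) + 11722/41788 = -17/((72 - 234 - 9*169)*(-87 + (72 - 234 - 9*169))) + 11722*(1/41788) = -17/((72 - 234 - 1521)*(-87 + (72 - 234 - 1521))) + 5861/20894 = -17/(-1683*(-87 - 1683)) + 5861/20894 = -17*(-1/1683)/(-1770) + 5861/20894 = -17*(-1/1683)*(-1/1770) + 5861/20894 = -1/175230 + 5861/20894 = 256750534/915313905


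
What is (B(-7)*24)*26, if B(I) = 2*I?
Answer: -8736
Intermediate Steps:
(B(-7)*24)*26 = ((2*(-7))*24)*26 = -14*24*26 = -336*26 = -8736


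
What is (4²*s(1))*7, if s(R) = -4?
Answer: -448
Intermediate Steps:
(4²*s(1))*7 = (4²*(-4))*7 = (16*(-4))*7 = -64*7 = -448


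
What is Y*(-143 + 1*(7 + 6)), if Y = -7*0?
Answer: 0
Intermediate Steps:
Y = 0
Y*(-143 + 1*(7 + 6)) = 0*(-143 + 1*(7 + 6)) = 0*(-143 + 1*13) = 0*(-143 + 13) = 0*(-130) = 0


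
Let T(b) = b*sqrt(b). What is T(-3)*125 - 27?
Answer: -27 - 375*I*sqrt(3) ≈ -27.0 - 649.52*I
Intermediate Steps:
T(b) = b**(3/2)
T(-3)*125 - 27 = (-3)**(3/2)*125 - 27 = -3*I*sqrt(3)*125 - 27 = -375*I*sqrt(3) - 27 = -27 - 375*I*sqrt(3)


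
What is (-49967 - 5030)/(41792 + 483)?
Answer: -54997/42275 ≈ -1.3009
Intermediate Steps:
(-49967 - 5030)/(41792 + 483) = -54997/42275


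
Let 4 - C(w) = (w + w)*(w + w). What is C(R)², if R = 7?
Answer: 36864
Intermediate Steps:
C(w) = 4 - 4*w² (C(w) = 4 - (w + w)*(w + w) = 4 - 2*w*2*w = 4 - 4*w²)
C(R)² = (4 - 4*7²)² = (4 - 4*49)² = (4 - 196)² = (-192)² = 36864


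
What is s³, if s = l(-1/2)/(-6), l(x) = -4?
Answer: 8/27 ≈ 0.29630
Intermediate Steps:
s = ⅔ (s = -4/(-6) = -4*(-⅙) = ⅔ ≈ 0.66667)
s³ = (⅔)³ = 8/27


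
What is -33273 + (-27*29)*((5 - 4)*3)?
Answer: -35622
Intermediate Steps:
-33273 + (-27*29)*((5 - 4)*3) = -33273 - 783*3 = -33273 - 2349 = -35622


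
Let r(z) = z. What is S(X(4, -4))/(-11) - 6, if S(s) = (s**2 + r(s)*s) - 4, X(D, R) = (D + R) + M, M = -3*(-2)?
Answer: -134/11 ≈ -12.182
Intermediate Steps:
M = 6
X(D, R) = 6 + D + R (X(D, R) = (D + R) + 6 = 6 + D + R)
S(s) = -4 + 2*s**2 (S(s) = (s**2 + s*s) - 4 = (s**2 + s**2) - 4 = 2*s**2 - 4 = -4 + 2*s**2)
S(X(4, -4))/(-11) - 6 = (-4 + 2*(6 + 4 - 4)**2)/(-11) - 6 = (-4 + 2*6**2)*(-1/11) - 6 = (-4 + 2*36)*(-1/11) - 6 = (-4 + 72)*(-1/11) - 6 = 68*(-1/11) - 6 = -68/11 - 6 = -134/11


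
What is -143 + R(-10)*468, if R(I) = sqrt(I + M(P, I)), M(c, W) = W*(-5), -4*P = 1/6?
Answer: -143 + 936*sqrt(10) ≈ 2816.9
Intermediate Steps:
P = -1/24 (P = -1/(4*6) = -1/4*1/6 = -1/24 ≈ -0.041667)
M(c, W) = -5*W
R(I) = 2*sqrt(-I) (R(I) = sqrt(I - 5*I) = sqrt(-4*I) = 2*sqrt(-I))
-143 + R(-10)*468 = -143 + (2*sqrt(-1*(-10)))*468 = -143 + (2*sqrt(10))*468 = -143 + 936*sqrt(10)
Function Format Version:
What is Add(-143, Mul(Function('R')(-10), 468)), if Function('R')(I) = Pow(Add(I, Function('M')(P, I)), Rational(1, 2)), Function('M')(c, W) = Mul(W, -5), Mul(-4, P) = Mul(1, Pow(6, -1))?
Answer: Add(-143, Mul(936, Pow(10, Rational(1, 2)))) ≈ 2816.9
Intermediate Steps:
P = Rational(-1, 24) (P = Mul(Rational(-1, 4), Mul(1, Pow(6, -1))) = Mul(Rational(-1, 4), Mul(1, Rational(1, 6))) = Mul(Rational(-1, 4), Rational(1, 6)) = Rational(-1, 24) ≈ -0.041667)
Function('M')(c, W) = Mul(-5, W)
Function('R')(I) = Mul(2, Pow(Mul(-1, I), Rational(1, 2))) (Function('R')(I) = Pow(Add(I, Mul(-5, I)), Rational(1, 2)) = Pow(Mul(-4, I), Rational(1, 2)) = Mul(2, Pow(Mul(-1, I), Rational(1, 2))))
Add(-143, Mul(Function('R')(-10), 468)) = Add(-143, Mul(Mul(2, Pow(Mul(-1, -10), Rational(1, 2))), 468)) = Add(-143, Mul(Mul(2, Pow(10, Rational(1, 2))), 468)) = Add(-143, Mul(936, Pow(10, Rational(1, 2))))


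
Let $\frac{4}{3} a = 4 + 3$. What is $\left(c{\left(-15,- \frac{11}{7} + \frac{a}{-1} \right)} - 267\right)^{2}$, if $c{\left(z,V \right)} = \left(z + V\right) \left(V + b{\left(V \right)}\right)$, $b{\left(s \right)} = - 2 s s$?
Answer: $\frac{440710793430769}{120472576} \approx 3.6582 \cdot 10^{6}$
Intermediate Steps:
$b{\left(s \right)} = - 2 s^{2}$
$a = \frac{21}{4}$ ($a = \frac{3 \left(4 + 3\right)}{4} = \frac{3}{4} \cdot 7 = \frac{21}{4} \approx 5.25$)
$c{\left(z,V \right)} = \left(V + z\right) \left(V - 2 V^{2}\right)$ ($c{\left(z,V \right)} = \left(z + V\right) \left(V - 2 V^{2}\right) = \left(V + z\right) \left(V - 2 V^{2}\right)$)
$\left(c{\left(-15,- \frac{11}{7} + \frac{a}{-1} \right)} - 267\right)^{2} = \left(\left(- \frac{11}{7} + \frac{21}{4 \left(-1\right)}\right) \left(\left(- \frac{11}{7} + \frac{21}{4 \left(-1\right)}\right) - 15 - 2 \left(- \frac{11}{7} + \frac{21}{4 \left(-1\right)}\right)^{2} - 2 \left(- \frac{11}{7} + \frac{21}{4 \left(-1\right)}\right) \left(-15\right)\right) - 267\right)^{2} = \left(\left(\left(-11\right) \frac{1}{7} + \frac{21}{4} \left(-1\right)\right) \left(\left(\left(-11\right) \frac{1}{7} + \frac{21}{4} \left(-1\right)\right) - 15 - 2 \left(\left(-11\right) \frac{1}{7} + \frac{21}{4} \left(-1\right)\right)^{2} - 2 \left(\left(-11\right) \frac{1}{7} + \frac{21}{4} \left(-1\right)\right) \left(-15\right)\right) - 267\right)^{2} = \left(\left(- \frac{11}{7} - \frac{21}{4}\right) \left(\left(- \frac{11}{7} - \frac{21}{4}\right) - 15 - 2 \left(- \frac{11}{7} - \frac{21}{4}\right)^{2} - 2 \left(- \frac{11}{7} - \frac{21}{4}\right) \left(-15\right)\right) - 267\right)^{2} = \left(- \frac{191 \left(- \frac{191}{28} - 15 - 2 \left(- \frac{191}{28}\right)^{2} - \left(- \frac{191}{14}\right) \left(-15\right)\right)}{28} - 267\right)^{2} = \left(- \frac{191 \left(- \frac{191}{28} - 15 - \frac{36481}{392} - \frac{2865}{14}\right)}{28} - 267\right)^{2} = \left(\left(- \frac{191}{28}\right) \left(- \frac{125255}{392}\right) - 267\right)^{2} = \left(\frac{23923705}{10976} - 267\right)^{2} = \left(\frac{20993113}{10976}\right)^{2} = \frac{440710793430769}{120472576}$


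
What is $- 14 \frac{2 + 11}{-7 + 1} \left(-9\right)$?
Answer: $-273$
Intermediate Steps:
$- 14 \frac{2 + 11}{-7 + 1} \left(-9\right) = - 14 \frac{13}{-6} \left(-9\right) = - 14 \cdot 13 \left(- \frac{1}{6}\right) \left(-9\right) = \left(-14\right) \left(- \frac{13}{6}\right) \left(-9\right) = \frac{91}{3} \left(-9\right) = -273$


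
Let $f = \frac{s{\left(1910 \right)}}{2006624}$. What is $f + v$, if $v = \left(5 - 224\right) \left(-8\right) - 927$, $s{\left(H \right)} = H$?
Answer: $\frac{827733355}{1003312} \approx 825.0$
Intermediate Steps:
$f = \frac{955}{1003312}$ ($f = \frac{1910}{2006624} = 1910 \cdot \frac{1}{2006624} = \frac{955}{1003312} \approx 0.00095185$)
$v = 825$ ($v = \left(5 - 224\right) \left(-8\right) - 927 = \left(-219\right) \left(-8\right) - 927 = 1752 - 927 = 825$)
$f + v = \frac{955}{1003312} + 825 = \frac{827733355}{1003312}$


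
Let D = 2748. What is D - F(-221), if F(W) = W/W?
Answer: 2747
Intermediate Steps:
F(W) = 1
D - F(-221) = 2748 - 1*1 = 2748 - 1 = 2747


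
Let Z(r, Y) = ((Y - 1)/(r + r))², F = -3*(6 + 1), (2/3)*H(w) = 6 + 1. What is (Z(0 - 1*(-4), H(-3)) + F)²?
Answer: 25150225/65536 ≈ 383.76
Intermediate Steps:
H(w) = 21/2 (H(w) = 3*(6 + 1)/2 = (3/2)*7 = 21/2)
F = -21 (F = -3*7 = -21)
Z(r, Y) = (-1 + Y)²/(4*r²) (Z(r, Y) = ((-1 + Y)/((2*r)))² = ((-1 + Y)*(1/(2*r)))² = ((-1 + Y)/(2*r))² = (-1 + Y)²/(4*r²))
(Z(0 - 1*(-4), H(-3)) + F)² = ((-1 + 21/2)²/(4*(0 - 1*(-4))²) - 21)² = ((19/2)²/(4*(0 + 4)²) - 21)² = ((¼)*(361/4)/4² - 21)² = ((¼)*(1/16)*(361/4) - 21)² = (361/256 - 21)² = (-5015/256)² = 25150225/65536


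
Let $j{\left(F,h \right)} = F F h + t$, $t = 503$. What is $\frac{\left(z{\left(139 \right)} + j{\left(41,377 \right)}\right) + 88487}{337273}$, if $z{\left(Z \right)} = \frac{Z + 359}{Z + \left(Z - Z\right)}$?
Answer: $\frac{100459551}{46880947} \approx 2.1429$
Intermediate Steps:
$z{\left(Z \right)} = \frac{359 + Z}{Z}$ ($z{\left(Z \right)} = \frac{359 + Z}{Z + 0} = \frac{359 + Z}{Z}$)
$j{\left(F,h \right)} = 503 + h F^{2}$ ($j{\left(F,h \right)} = F F h + 503 = F^{2} h + 503 = h F^{2} + 503 = 503 + h F^{2}$)
$\frac{\left(z{\left(139 \right)} + j{\left(41,377 \right)}\right) + 88487}{337273} = \frac{\left(\frac{359 + 139}{139} + \left(503 + 377 \cdot 41^{2}\right)\right) + 88487}{337273} = \left(\left(\frac{1}{139} \cdot 498 + \left(503 + 377 \cdot 1681\right)\right) + 88487\right) \frac{1}{337273} = \left(\left(\frac{498}{139} + \left(503 + 633737\right)\right) + 88487\right) \frac{1}{337273} = \left(\left(\frac{498}{139} + 634240\right) + 88487\right) \frac{1}{337273} = \left(\frac{88159858}{139} + 88487\right) \frac{1}{337273} = \frac{100459551}{139} \cdot \frac{1}{337273} = \frac{100459551}{46880947}$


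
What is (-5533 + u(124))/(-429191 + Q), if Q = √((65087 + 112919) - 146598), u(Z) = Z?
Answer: 773831373/61401627691 + 7212*√1963/61401627691 ≈ 0.012608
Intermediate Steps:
Q = 4*√1963 (Q = √(178006 - 146598) = √31408 = 4*√1963 ≈ 177.22)
(-5533 + u(124))/(-429191 + Q) = (-5533 + 124)/(-429191 + 4*√1963) = -5409/(-429191 + 4*√1963)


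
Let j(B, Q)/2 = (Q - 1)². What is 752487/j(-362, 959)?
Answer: 752487/1835528 ≈ 0.40996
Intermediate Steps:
j(B, Q) = 2*(-1 + Q)² (j(B, Q) = 2*(Q - 1)² = 2*(-1 + Q)²)
752487/j(-362, 959) = 752487/((2*(-1 + 959)²)) = 752487/((2*958²)) = 752487/((2*917764)) = 752487/1835528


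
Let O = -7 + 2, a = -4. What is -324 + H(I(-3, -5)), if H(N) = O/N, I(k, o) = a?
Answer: -1291/4 ≈ -322.75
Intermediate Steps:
I(k, o) = -4
O = -5
H(N) = -5/N
-324 + H(I(-3, -5)) = -324 - 5/(-4) = -324 - 5*(-¼) = -324 + 5/4 = -1291/4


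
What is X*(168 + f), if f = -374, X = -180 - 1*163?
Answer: 70658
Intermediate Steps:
X = -343 (X = -180 - 163 = -343)
X*(168 + f) = -343*(168 - 374) = -343*(-206) = 70658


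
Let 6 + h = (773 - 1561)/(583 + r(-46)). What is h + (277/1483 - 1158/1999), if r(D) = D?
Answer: -12512561537/1591945629 ≈ -7.8599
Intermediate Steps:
h = -4010/537 (h = -6 + (773 - 1561)/(583 - 46) = -6 - 788/537 = -4010/537 ≈ -7.4674)
h + (277/1483 - 1158/1999) = -4010/537 + (277/1483 - 1158/1999) = -4010/537 - 1163591/2964517 = -12512561537/1591945629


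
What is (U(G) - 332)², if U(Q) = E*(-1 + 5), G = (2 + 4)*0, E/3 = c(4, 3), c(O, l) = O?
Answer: 80656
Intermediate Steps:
E = 12 (E = 3*4 = 12)
G = 0 (G = 6*0 = 0)
U(Q) = 48 (U(Q) = 12*(-1 + 5) = 12*4 = 48)
(U(G) - 332)² = (48 - 332)² = (-284)² = 80656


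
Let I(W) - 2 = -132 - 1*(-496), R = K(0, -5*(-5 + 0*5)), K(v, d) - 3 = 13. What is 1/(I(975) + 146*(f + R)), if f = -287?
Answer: -1/39200 ≈ -2.5510e-5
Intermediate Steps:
K(v, d) = 16 (K(v, d) = 3 + 13 = 16)
R = 16
I(W) = 366 (I(W) = 2 + (-132 - 1*(-496)) = 2 + (-132 + 496) = 2 + 364 = 366)
1/(I(975) + 146*(f + R)) = 1/(366 + 146*(-287 + 16)) = 1/(366 + 146*(-271)) = 1/(366 - 39566) = 1/(-39200) = -1/39200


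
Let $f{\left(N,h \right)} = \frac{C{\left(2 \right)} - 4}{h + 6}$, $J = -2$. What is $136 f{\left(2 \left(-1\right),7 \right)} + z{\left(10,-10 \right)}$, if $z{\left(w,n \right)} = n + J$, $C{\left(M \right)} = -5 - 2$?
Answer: $- \frac{1652}{13} \approx -127.08$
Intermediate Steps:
$C{\left(M \right)} = -7$ ($C{\left(M \right)} = -5 - 2 = -7$)
$z{\left(w,n \right)} = -2 + n$ ($z{\left(w,n \right)} = n - 2 = -2 + n$)
$f{\left(N,h \right)} = - \frac{11}{6 + h}$ ($f{\left(N,h \right)} = \frac{-7 - 4}{h + 6} = - \frac{11}{6 + h}$)
$136 f{\left(2 \left(-1\right),7 \right)} + z{\left(10,-10 \right)} = 136 \left(- \frac{11}{6 + 7}\right) - 12 = 136 \left(- \frac{11}{13}\right) - 12 = - \frac{1496}{13} - 12 = - \frac{1652}{13}$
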